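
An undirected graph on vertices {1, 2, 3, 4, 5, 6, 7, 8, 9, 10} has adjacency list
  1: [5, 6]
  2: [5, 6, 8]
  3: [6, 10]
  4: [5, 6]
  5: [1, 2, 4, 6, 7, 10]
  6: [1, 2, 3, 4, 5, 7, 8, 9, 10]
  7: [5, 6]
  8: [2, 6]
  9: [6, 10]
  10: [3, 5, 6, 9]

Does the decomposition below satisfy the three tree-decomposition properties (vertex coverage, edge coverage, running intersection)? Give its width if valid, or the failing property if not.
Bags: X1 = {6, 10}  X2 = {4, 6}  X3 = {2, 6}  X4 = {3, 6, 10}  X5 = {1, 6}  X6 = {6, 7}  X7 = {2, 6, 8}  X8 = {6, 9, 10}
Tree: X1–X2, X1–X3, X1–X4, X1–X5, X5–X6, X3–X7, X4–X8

A tree decomposition must satisfy three properties: every vertex lies in some bag; for every edge, both endpoints lie together in some bag; and for every vertex, the bags containing it form a connected subtree. Here vertex 5 appears in no bag, so the decomposition is invalid.

No — vertex 5 appears in no bag.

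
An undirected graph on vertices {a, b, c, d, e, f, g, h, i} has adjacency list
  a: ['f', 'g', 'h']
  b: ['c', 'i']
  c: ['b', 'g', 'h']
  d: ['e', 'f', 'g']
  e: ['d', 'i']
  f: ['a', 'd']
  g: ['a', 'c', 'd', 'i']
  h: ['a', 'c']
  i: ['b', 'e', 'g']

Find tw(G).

3

A width-3 tree decomposition is:
Bags: B1 = {b, c, e, i}  B2 = {c, e, g, i}  B3 = {c, d, e, g}  B4 = {c, d, g, h}  B5 = {a, d, g, h}  B6 = {a, d, f, h}
Tree: B1–B2, B2–B3, B3–B4, B4–B5, B5–B6
Every bag has size at most 4, so the width is 4 − 1 = 3 and tw(G) ≤ 3. For the lower bound: the 4 vertex sets {b,e,i}, {c}, {g}, {a,d,f,h} are disjoint, each induces a connected subgraph, and every pair is joined by at least one edge of G. Contracting each set to a single vertex therefore yields K_{4} as a minor, and since treewidth is minor-monotone, tw(G) ≥ tw(K_{4}) = 3. Combining the bounds, tw(G) = 3.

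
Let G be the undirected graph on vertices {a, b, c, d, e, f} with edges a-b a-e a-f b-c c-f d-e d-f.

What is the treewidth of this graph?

2

A width-2 tree decomposition is:
Bags: B1 = {a, d, e}  B2 = {a, d, f}  B3 = {a, b, f}  B4 = {b, c, f}
Tree: B1–B2, B2–B3, B3–B4
Every bag has size at most 3, so the width is 3 − 1 = 2 and tw(G) ≤ 2. Since e–d–f–a–e is a cycle in G, G is not acyclic. Forests are exactly the graphs of treewidth ≤ 1, so tw(G) ≥ 2. Hence tw(G) = 2 exactly.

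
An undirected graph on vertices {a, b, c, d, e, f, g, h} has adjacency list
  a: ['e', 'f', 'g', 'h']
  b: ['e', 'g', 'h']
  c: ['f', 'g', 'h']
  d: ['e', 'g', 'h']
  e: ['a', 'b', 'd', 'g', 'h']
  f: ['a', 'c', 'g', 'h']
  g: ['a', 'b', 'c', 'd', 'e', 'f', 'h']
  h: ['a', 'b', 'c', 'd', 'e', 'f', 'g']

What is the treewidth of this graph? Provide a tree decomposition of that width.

Treewidth 3.
One optimal decomposition is:
Bags: B1 = {a, e, g, h}  B2 = {b, e, g, h}  B3 = {d, e, g, h}  B4 = {a, f, g, h}  B5 = {c, f, g, h}
Tree: B1–B2, B2–B3, B1–B4, B4–B5

Every bag has size at most 4, so the width is 4 − 1 = 3 and tw(G) ≤ 3. On the other hand G contains the 4-clique {d, e, g, h}. A clique must lie in a single bag of any decomposition, so no decomposition can have width below 3. The upper and lower bounds meet at 3, so that is the treewidth.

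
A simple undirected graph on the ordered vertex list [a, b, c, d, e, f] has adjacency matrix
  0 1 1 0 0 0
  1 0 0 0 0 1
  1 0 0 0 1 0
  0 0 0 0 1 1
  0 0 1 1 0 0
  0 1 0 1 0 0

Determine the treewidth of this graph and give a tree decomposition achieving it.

Treewidth 2.
Bags: B1 = {c, d, e}  B2 = {c, d, f}  B3 = {b, c, f}  B4 = {a, b, c}
Tree: B1–B2, B2–B3, B3–B4

The largest bag has 3 vertices, giving width 2; this decomposition certifies tw(G) ≤ 2. For the lower bound, G contains the cycle c–e–d–f–b–a–c, so G is not a forest; only forests have treewidth ≤ 1, hence tw(G) ≥ 2. The upper and lower bounds meet at 2, so that is the treewidth.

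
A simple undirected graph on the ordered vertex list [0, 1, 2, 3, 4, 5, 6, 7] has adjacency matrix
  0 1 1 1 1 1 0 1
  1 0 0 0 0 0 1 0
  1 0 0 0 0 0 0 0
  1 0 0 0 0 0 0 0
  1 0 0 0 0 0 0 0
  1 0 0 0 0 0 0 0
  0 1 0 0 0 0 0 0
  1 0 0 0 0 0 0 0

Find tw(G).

1

A width-1 tree decomposition is:
Bags: B1 = {0, 2}  B2 = {0, 4}  B3 = {0, 7}  B4 = {0, 1}  B5 = {0, 3}  B6 = {0, 5}  B7 = {1, 6}
Tree: B1–B2, B1–B3, B3–B4, B4–B5, B4–B6, B4–B7
The largest bag has 2 vertices, giving width 1; this decomposition certifies tw(G) ≤ 1. Any graph with an edge has treewidth ≥ 1, and G has the edge 0–2. The upper and lower bounds meet at 1, so that is the treewidth.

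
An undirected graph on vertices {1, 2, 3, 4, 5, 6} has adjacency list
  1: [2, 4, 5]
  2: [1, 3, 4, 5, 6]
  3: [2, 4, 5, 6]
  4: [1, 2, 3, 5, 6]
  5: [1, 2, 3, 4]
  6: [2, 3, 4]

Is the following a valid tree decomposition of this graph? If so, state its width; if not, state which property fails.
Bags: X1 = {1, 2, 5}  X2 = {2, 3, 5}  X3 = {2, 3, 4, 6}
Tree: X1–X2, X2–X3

No — edge (1,4) lies in no bag.

A tree decomposition must satisfy three properties: every vertex lies in some bag; for every edge, both endpoints lie together in some bag; and for every vertex, the bags containing it form a connected subtree. Here edge (1,4) lies in no bag, so the decomposition is invalid.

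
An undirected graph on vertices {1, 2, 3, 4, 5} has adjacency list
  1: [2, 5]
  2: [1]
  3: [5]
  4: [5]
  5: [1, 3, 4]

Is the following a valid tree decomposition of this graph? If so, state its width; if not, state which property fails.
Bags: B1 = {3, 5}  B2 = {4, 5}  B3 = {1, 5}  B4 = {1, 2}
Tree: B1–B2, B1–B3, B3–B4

Every vertex of G appears in some bag (union = {1, 2, 3, 4, 5}); every edge is covered by a bag; and for each vertex v the set of bags containing v is connected in the bag tree. The decomposition is therefore valid. The largest bag has 2 vertices, so the width is 1.

Yes; width 1.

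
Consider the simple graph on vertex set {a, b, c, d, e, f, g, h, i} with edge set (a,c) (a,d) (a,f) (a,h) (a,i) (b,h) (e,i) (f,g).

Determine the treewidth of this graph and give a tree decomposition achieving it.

Every bag has size at most 2, so the width is 2 − 1 = 1 and tw(G) ≤ 1. Since G has at least one edge (e.g. a–f), it is not an edgeless graph, so tw(G) ≥ 1. The upper and lower bounds meet at 1, so that is the treewidth.

Treewidth 1.
One such decomposition:
Bags: B1 = {a, f}  B2 = {a, i}  B3 = {a, c}  B4 = {a, d}  B5 = {e, i}  B6 = {f, g}  B7 = {a, h}  B8 = {b, h}
Tree: B1–B2, B1–B3, B1–B4, B2–B5, B1–B6, B4–B7, B7–B8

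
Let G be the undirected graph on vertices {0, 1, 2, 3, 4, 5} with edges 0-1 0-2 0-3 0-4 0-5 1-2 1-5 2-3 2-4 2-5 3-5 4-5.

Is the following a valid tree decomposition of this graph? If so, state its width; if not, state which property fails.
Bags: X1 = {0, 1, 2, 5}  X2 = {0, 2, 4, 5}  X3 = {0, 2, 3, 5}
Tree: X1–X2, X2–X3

Yes; width 3.

Every vertex of G appears in some bag (union = {0, 1, 2, 3, 4, 5}); every edge is covered by a bag; and for each vertex v the set of bags containing v is connected in the bag tree. The decomposition is therefore valid. The largest bag has 4 vertices, so the width is 3.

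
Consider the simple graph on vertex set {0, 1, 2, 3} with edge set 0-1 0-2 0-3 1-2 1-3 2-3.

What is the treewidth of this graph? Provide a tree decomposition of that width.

A single bag containing all 4 vertices is trivially a valid decomposition of width 3. On the other hand G contains the 4-clique {0, 1, 2, 3}. A clique must lie in a single bag of any decomposition, so no decomposition can have width below 3. The upper and lower bounds meet at 3, so that is the treewidth.

Treewidth 3.
One such decomposition:
Bags: B1 = {0, 1, 2, 3}
Tree: (single bag)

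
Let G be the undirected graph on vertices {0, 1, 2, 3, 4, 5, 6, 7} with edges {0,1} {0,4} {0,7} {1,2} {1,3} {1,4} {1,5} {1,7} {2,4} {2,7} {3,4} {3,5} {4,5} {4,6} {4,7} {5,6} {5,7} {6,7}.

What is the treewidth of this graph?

3

A width-3 tree decomposition is:
Bags: B1 = {0, 1, 4, 7}  B2 = {1, 4, 5, 7}  B3 = {1, 3, 4, 5}  B4 = {4, 5, 6, 7}  B5 = {1, 2, 4, 7}
Tree: B1–B2, B2–B3, B2–B4, B1–B5
Every bag has size at most 4, so the width is 4 − 1 = 3 and tw(G) ≤ 3. Conversely, {1, 3, 4, 5} is a clique of size 4, and the vertices of any clique must share a bag in every tree decomposition; so some bag has ≥ 4 vertices and tw(G) ≥ 3. The upper and lower bounds meet at 3, so that is the treewidth.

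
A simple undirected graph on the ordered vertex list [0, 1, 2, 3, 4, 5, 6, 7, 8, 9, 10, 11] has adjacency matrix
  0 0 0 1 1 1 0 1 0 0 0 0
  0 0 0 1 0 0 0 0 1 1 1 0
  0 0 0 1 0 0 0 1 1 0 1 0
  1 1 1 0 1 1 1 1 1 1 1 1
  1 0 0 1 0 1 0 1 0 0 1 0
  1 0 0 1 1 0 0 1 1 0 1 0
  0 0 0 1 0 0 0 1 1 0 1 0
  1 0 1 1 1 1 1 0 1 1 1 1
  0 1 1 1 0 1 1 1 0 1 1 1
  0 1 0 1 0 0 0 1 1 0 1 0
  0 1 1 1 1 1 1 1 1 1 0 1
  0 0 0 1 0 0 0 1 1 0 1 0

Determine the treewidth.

A width-4 tree decomposition is:
Bags: B1 = {3, 7, 8, 9, 10}  B2 = {3, 5, 7, 8, 10}  B3 = {3, 6, 7, 8, 10}  B4 = {2, 3, 7, 8, 10}  B5 = {3, 7, 8, 10, 11}  B6 = {3, 4, 5, 7, 10}  B7 = {0, 3, 4, 5, 7}  B8 = {1, 3, 8, 9, 10}
Tree: B1–B2, B2–B3, B2–B4, B1–B5, B2–B6, B6–B7, B1–B8
The largest bag has 5 vertices, giving width 4; this decomposition certifies tw(G) ≤ 4. On the other hand G contains the 5-clique {1, 3, 8, 9, 10}. A clique must lie in a single bag of any decomposition, so no decomposition can have width below 4. Therefore the treewidth is 4.

4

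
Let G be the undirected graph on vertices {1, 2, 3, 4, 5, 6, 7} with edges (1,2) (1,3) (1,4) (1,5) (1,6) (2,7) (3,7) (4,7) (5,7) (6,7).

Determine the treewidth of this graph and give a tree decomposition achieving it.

The largest bag has 3 vertices, giving width 2; this decomposition certifies tw(G) ≤ 2. Since 7–5–1–3–7 is a cycle in G, G is not acyclic. Forests are exactly the graphs of treewidth ≤ 1, so tw(G) ≥ 2. Therefore the treewidth is 2.

Treewidth 2.
Bags: B1 = {1, 5, 7}  B2 = {1, 3, 7}  B3 = {1, 2, 7}  B4 = {1, 4, 7}  B5 = {1, 6, 7}
Tree: B1–B2, B2–B3, B3–B4, B4–B5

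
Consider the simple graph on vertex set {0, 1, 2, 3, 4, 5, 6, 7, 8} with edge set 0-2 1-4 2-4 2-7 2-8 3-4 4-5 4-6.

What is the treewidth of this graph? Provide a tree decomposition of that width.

Every bag has size at most 2, so the width is 2 − 1 = 1 and tw(G) ≤ 1. G has an edge, so its treewidth is at least 1. Hence tw(G) = 1 exactly.

Treewidth 1.
One such decomposition:
Bags: B1 = {1, 4}  B2 = {3, 4}  B3 = {2, 4}  B4 = {4, 6}  B5 = {4, 5}  B6 = {2, 8}  B7 = {2, 7}  B8 = {0, 2}
Tree: B1–B2, B2–B3, B2–B4, B4–B5, B3–B6, B6–B7, B3–B8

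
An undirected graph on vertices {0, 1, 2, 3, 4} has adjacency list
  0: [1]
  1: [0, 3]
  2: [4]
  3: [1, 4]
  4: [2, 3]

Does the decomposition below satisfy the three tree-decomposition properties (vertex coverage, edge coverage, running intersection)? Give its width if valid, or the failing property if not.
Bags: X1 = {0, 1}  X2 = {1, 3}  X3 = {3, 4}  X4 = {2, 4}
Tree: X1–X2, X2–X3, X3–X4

Yes; width 1.

Every vertex of G appears in some bag (union = {0, 1, 2, 3, 4}); every edge is covered by a bag; and for each vertex v the set of bags containing v is connected in the bag tree. The decomposition is therefore valid. The largest bag has 2 vertices, so the width is 1.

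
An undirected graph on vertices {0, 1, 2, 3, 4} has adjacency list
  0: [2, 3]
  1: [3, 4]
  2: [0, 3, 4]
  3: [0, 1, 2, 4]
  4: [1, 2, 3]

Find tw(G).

A width-2 tree decomposition is:
Bags: B1 = {0, 2, 3}  B2 = {2, 3, 4}  B3 = {1, 3, 4}
Tree: B1–B2, B2–B3
Each bag holds 3 vertices, so the decomposition has width 2, which upper-bounds the treewidth. Conversely, {1, 3, 4} is a clique of size 3, and the vertices of any clique must share a bag in every tree decomposition; so some bag has ≥ 3 vertices and tw(G) ≥ 2. Combining the bounds, tw(G) = 2.

2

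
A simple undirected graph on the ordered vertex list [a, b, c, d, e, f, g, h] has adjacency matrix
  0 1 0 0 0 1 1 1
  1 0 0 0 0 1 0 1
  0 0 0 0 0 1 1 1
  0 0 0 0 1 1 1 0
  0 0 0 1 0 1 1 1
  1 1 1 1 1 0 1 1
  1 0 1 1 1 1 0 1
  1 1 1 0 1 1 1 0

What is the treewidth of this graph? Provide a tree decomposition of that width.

Treewidth 3.
One optimal decomposition is:
Bags: B1 = {a, f, g, h}  B2 = {c, f, g, h}  B3 = {e, f, g, h}  B4 = {a, b, f, h}  B5 = {d, e, f, g}
Tree: B1–B2, B1–B3, B1–B4, B3–B5

The largest bag has 4 vertices, giving width 3; this decomposition certifies tw(G) ≤ 3. On the other hand G contains the 4-clique {d, e, f, g}. A clique must lie in a single bag of any decomposition, so no decomposition can have width below 3. Hence tw(G) = 3 exactly.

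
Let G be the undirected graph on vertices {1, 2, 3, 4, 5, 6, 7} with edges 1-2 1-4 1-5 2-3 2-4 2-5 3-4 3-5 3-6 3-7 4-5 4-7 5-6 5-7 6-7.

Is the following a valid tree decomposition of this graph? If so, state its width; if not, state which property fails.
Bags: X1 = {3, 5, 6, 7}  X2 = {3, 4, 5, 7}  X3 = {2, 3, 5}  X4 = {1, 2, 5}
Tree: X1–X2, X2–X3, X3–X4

A tree decomposition must satisfy three properties: every vertex lies in some bag; for every edge, both endpoints lie together in some bag; and for every vertex, the bags containing it form a connected subtree. Here edge (4,2) lies in no bag, so the decomposition is invalid.

No — edge (4,2) lies in no bag.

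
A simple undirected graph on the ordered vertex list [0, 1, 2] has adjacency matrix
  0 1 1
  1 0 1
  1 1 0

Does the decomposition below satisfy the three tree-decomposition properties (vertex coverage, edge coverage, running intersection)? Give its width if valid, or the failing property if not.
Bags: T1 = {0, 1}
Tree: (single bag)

A tree decomposition must satisfy three properties: every vertex lies in some bag; for every edge, both endpoints lie together in some bag; and for every vertex, the bags containing it form a connected subtree. Here vertex 2 appears in no bag, so the decomposition is invalid.

No — vertex 2 appears in no bag.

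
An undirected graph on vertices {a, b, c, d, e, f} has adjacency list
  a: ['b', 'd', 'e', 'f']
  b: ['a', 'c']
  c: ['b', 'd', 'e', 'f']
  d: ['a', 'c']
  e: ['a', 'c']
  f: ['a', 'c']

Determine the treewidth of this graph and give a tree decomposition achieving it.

Treewidth 2.
One optimal decomposition is:
Bags: B1 = {a, c, f}  B2 = {a, c, d}  B3 = {a, c, e}  B4 = {a, b, c}
Tree: B1–B2, B2–B3, B3–B4

Every bag has size at most 3, so the width is 3 − 1 = 2 and tw(G) ≤ 2. The edges c–f–a–d–c form a cycle, so G is not a tree and its treewidth is at least 2. The upper and lower bounds meet at 2, so that is the treewidth.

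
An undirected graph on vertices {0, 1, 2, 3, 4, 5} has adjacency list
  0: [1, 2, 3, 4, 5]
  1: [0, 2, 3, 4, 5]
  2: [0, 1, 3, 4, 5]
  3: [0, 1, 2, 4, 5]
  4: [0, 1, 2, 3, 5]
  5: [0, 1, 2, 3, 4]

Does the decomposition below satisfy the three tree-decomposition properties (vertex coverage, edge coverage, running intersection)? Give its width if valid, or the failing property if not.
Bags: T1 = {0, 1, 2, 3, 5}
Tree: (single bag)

A tree decomposition must satisfy three properties: every vertex lies in some bag; for every edge, both endpoints lie together in some bag; and for every vertex, the bags containing it form a connected subtree. Here vertex 4 appears in no bag, so the decomposition is invalid.

No — vertex 4 appears in no bag.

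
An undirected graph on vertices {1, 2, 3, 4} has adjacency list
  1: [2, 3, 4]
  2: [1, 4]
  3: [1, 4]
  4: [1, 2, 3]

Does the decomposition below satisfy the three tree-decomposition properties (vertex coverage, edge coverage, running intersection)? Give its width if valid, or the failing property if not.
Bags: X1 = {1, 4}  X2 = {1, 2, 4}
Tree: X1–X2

A tree decomposition must satisfy three properties: every vertex lies in some bag; for every edge, both endpoints lie together in some bag; and for every vertex, the bags containing it form a connected subtree. Here vertex 3 appears in no bag, so the decomposition is invalid.

No — vertex 3 appears in no bag.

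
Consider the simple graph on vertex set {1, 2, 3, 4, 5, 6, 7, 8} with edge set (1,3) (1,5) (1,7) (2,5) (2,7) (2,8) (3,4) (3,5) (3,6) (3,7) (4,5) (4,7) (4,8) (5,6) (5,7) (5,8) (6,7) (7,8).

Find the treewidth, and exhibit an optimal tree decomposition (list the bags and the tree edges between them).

Treewidth 3.
One optimal decomposition is:
Bags: B1 = {1, 3, 5, 7}  B2 = {3, 4, 5, 7}  B3 = {3, 5, 6, 7}  B4 = {4, 5, 7, 8}  B5 = {2, 5, 7, 8}
Tree: B1–B2, B1–B3, B2–B4, B4–B5

Every bag has size at most 4, so the width is 4 − 1 = 3 and tw(G) ≤ 3. For the lower bound, the 4 vertices {2, 5, 7, 8} are pairwise adjacent, and any tree decomposition puts a clique entirely inside one bag — forcing width ≥ 3. Combining the bounds, tw(G) = 3.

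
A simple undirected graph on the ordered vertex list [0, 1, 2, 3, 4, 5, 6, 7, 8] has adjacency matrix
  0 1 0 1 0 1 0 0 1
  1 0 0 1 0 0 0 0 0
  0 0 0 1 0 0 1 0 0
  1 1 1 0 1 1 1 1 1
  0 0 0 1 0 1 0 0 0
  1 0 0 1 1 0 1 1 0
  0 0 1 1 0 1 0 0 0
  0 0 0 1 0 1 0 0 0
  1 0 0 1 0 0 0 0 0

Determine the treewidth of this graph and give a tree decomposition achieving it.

Treewidth 2.
One optimal decomposition is:
Bags: B1 = {3, 5, 6}  B2 = {2, 3, 6}  B3 = {0, 3, 5}  B4 = {0, 3, 8}  B5 = {3, 5, 7}  B6 = {0, 1, 3}  B7 = {3, 4, 5}
Tree: B1–B2, B1–B3, B3–B4, B3–B5, B3–B6, B5–B7

The largest bag has 3 vertices, giving width 2; this decomposition certifies tw(G) ≤ 2. On the other hand G contains the 3-clique {0, 3, 8}. A clique must lie in a single bag of any decomposition, so no decomposition can have width below 2. Hence tw(G) = 2 exactly.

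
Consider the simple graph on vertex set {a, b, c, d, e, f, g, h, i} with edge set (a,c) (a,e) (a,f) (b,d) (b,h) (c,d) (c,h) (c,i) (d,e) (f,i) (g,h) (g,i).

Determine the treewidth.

A width-3 tree decomposition is:
Bags: B1 = {a, b, d, e}  B2 = {a, b, c, d}  B3 = {a, b, c, h}  B4 = {a, c, f, h}  B5 = {c, f, h, i}  B6 = {f, g, h, i}
Tree: B1–B2, B2–B3, B3–B4, B4–B5, B5–B6
Each bag holds 4 vertices, so the decomposition has width 3, which upper-bounds the treewidth. For the lower bound: the 4 vertex sets {b,d,e}, {a}, {c}, {f,g,h,i} are disjoint, each induces a connected subgraph, and every pair is joined by at least one edge of G. Contracting each set to a single vertex therefore yields K_{4} as a minor, and since treewidth is minor-monotone, tw(G) ≥ tw(K_{4}) = 3. The upper and lower bounds meet at 3, so that is the treewidth.

3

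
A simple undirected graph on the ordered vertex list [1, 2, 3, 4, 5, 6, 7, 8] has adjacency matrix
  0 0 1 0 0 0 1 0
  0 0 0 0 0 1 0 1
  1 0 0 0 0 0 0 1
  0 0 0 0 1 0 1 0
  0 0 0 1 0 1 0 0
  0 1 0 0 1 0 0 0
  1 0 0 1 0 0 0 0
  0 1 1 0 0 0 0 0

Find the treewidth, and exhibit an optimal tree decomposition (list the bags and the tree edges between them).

Treewidth 2.
Bags: B1 = {2, 6, 8}  B2 = {3, 6, 8}  B3 = {1, 3, 6}  B4 = {1, 6, 7}  B5 = {4, 6, 7}  B6 = {4, 5, 6}
Tree: B1–B2, B2–B3, B3–B4, B4–B5, B5–B6

Each bag holds 3 vertices, so the decomposition has width 2, which upper-bounds the treewidth. For the lower bound, G contains the cycle 6–2–8–3–1–7–4–5–6, so G is not a forest; only forests have treewidth ≤ 1, hence tw(G) ≥ 2. Hence tw(G) = 2 exactly.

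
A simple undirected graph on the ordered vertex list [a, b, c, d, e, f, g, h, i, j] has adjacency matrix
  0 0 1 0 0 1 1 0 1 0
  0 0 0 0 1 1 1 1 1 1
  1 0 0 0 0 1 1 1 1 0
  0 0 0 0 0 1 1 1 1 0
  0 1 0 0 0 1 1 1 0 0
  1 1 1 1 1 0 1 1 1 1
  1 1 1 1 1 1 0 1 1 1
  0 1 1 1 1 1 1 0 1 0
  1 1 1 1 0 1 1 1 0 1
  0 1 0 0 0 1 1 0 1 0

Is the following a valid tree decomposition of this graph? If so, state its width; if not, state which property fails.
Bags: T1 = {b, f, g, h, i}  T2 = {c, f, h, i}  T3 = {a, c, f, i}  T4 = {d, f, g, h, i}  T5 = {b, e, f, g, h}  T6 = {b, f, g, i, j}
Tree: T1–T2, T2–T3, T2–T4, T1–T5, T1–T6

No — edge (g,c) lies in no bag.

A tree decomposition must satisfy three properties: every vertex lies in some bag; for every edge, both endpoints lie together in some bag; and for every vertex, the bags containing it form a connected subtree. Here edge (g,c) lies in no bag, so the decomposition is invalid.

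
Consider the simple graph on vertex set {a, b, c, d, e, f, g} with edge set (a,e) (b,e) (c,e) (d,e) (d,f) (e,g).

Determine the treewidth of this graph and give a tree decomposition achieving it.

Treewidth 1.
Bags: B1 = {e, g}  B2 = {d, e}  B3 = {a, e}  B4 = {b, e}  B5 = {d, f}  B6 = {c, e}
Tree: B1–B2, B1–B3, B1–B4, B2–B5, B2–B6

Each bag holds 2 vertices, so the decomposition has width 1, which upper-bounds the treewidth. Any graph with an edge has treewidth ≥ 1, and G has the edge e–g. Combining the bounds, tw(G) = 1.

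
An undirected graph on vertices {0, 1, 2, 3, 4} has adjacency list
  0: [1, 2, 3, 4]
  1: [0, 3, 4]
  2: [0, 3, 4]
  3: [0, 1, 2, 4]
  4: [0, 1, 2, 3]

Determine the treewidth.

A width-3 tree decomposition is:
Bags: B1 = {0, 2, 3, 4}  B2 = {0, 1, 3, 4}
Tree: B1–B2
Each bag holds 4 vertices, so the decomposition has width 3, which upper-bounds the treewidth. On the other hand G contains the 4-clique {0, 1, 3, 4}. A clique must lie in a single bag of any decomposition, so no decomposition can have width below 3. The upper and lower bounds meet at 3, so that is the treewidth.

3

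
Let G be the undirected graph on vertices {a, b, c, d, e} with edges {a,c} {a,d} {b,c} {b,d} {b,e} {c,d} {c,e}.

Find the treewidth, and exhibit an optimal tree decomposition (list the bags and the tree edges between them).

Treewidth 2.
One optimal decomposition is:
Bags: B1 = {b, c, d}  B2 = {b, c, e}  B3 = {a, c, d}
Tree: B1–B2, B1–B3

Each bag holds 3 vertices, so the decomposition has width 2, which upper-bounds the treewidth. Conversely, {a, c, d} is a clique of size 3, and the vertices of any clique must share a bag in every tree decomposition; so some bag has ≥ 3 vertices and tw(G) ≥ 2. Combining the bounds, tw(G) = 2.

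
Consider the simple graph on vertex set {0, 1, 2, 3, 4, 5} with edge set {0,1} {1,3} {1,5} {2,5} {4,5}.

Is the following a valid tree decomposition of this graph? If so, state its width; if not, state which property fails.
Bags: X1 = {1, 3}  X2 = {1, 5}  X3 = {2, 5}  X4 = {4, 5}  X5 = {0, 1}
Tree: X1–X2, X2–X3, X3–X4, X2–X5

Every vertex of G appears in some bag (union = {0, 1, 2, 3, 4, 5}); every edge is covered by a bag; and for each vertex v the set of bags containing v is connected in the bag tree. The decomposition is therefore valid. The largest bag has 2 vertices, so the width is 1.

Yes; width 1.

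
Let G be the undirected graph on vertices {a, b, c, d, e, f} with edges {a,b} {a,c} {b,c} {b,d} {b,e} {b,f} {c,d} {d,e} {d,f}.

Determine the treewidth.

A width-2 tree decomposition is:
Bags: B1 = {b, c, d}  B2 = {a, b, c}  B3 = {b, d, e}  B4 = {b, d, f}
Tree: B1–B2, B1–B3, B1–B4
Each bag holds 3 vertices, so the decomposition has width 2, which upper-bounds the treewidth. For the lower bound, the 3 vertices {b, d, e} are pairwise adjacent, and any tree decomposition puts a clique entirely inside one bag — forcing width ≥ 2. The upper and lower bounds meet at 2, so that is the treewidth.

2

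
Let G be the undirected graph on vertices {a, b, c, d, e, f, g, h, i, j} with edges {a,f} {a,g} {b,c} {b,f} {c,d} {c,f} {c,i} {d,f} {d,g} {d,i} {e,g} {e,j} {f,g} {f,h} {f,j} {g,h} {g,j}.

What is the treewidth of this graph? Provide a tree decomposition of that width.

Treewidth 2.
One such decomposition:
Bags: B1 = {b, c, f}  B2 = {c, d, f}  B3 = {d, f, g}  B4 = {f, g, j}  B5 = {e, g, j}  B6 = {a, f, g}  B7 = {f, g, h}  B8 = {c, d, i}
Tree: B1–B2, B2–B3, B3–B4, B4–B5, B3–B6, B3–B7, B2–B8

Every bag has size at most 3, so the width is 3 − 1 = 2 and tw(G) ≤ 2. For the lower bound, the 3 vertices {e, g, j} are pairwise adjacent, and any tree decomposition puts a clique entirely inside one bag — forcing width ≥ 2. Hence tw(G) = 2 exactly.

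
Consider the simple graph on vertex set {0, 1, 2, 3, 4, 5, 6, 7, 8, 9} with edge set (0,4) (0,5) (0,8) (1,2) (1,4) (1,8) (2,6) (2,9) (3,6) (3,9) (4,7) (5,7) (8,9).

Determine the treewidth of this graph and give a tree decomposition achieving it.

Treewidth 2.
One such decomposition:
Bags: B1 = {0, 5, 7}  B2 = {0, 4, 7}  B3 = {0, 4, 8}  B4 = {1, 4, 8}  B5 = {1, 8, 9}  B6 = {1, 2, 9}  B7 = {2, 3, 9}  B8 = {2, 3, 6}
Tree: B1–B2, B2–B3, B3–B4, B4–B5, B5–B6, B6–B7, B7–B8

Every bag has size at most 3, so the width is 3 − 1 = 2 and tw(G) ≤ 2. For the lower bound, G contains the cycle 5–7–4–0–5, so G is not a forest; only forests have treewidth ≤ 1, hence tw(G) ≥ 2. Combining the bounds, tw(G) = 2.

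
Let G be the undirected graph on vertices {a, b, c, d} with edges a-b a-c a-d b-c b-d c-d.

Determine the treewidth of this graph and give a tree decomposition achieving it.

A single bag containing all 4 vertices is trivially a valid decomposition of width 3. Conversely, {a, b, c, d} is a clique of size 4, and the vertices of any clique must share a bag in every tree decomposition; so some bag has ≥ 4 vertices and tw(G) ≥ 3. Therefore the treewidth is 3.

Treewidth 3.
One optimal decomposition is:
Bags: B1 = {a, b, c, d}
Tree: (single bag)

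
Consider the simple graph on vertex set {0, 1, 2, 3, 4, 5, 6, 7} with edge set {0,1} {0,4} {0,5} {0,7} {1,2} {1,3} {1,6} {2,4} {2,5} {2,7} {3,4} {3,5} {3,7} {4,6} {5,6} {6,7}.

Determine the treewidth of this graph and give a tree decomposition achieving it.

The largest bag has 5 vertices, giving width 4; this decomposition certifies tw(G) ≤ 4. For the lower bound: the 5 vertex sets {3,7}, {1,2}, {4,6}, {0}, {5} are disjoint, each induces a connected subgraph, and every pair is joined by at least one edge of G. Contracting each set to a single vertex therefore yields K_{5} as a minor, and since treewidth is minor-monotone, tw(G) ≥ tw(K_{5}) = 4. The upper and lower bounds meet at 4, so that is the treewidth.

Treewidth 4.
One such decomposition:
Bags: B1 = {0, 2, 3, 6, 7}  B2 = {0, 1, 2, 3, 6}  B3 = {0, 2, 3, 4, 6}  B4 = {0, 2, 3, 5, 6}
Tree: B1–B2, B2–B3, B3–B4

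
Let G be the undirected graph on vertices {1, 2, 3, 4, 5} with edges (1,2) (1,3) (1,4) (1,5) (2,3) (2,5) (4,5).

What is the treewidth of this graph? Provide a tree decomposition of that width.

Treewidth 2.
One such decomposition:
Bags: B1 = {1, 2, 3}  B2 = {1, 2, 5}  B3 = {1, 4, 5}
Tree: B1–B2, B2–B3

Each bag holds 3 vertices, so the decomposition has width 2, which upper-bounds the treewidth. Conversely, {1, 2, 3} is a clique of size 3, and the vertices of any clique must share a bag in every tree decomposition; so some bag has ≥ 3 vertices and tw(G) ≥ 2. The upper and lower bounds meet at 2, so that is the treewidth.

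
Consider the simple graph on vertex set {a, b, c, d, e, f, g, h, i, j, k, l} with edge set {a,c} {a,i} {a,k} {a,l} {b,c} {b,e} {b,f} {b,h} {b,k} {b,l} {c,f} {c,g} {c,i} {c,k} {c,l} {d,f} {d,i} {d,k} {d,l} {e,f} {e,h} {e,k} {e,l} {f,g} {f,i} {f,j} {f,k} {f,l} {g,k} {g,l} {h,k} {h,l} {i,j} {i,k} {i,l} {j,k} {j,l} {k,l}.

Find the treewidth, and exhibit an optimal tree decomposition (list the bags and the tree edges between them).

Each bag holds 5 vertices, so the decomposition has width 4, which upper-bounds the treewidth. For the lower bound, the 5 vertices {a, c, i, k, l} are pairwise adjacent, and any tree decomposition puts a clique entirely inside one bag — forcing width ≥ 4. Combining the bounds, tw(G) = 4.

Treewidth 4.
One optimal decomposition is:
Bags: B1 = {d, f, i, k, l}  B2 = {c, f, i, k, l}  B3 = {c, f, g, k, l}  B4 = {f, i, j, k, l}  B5 = {a, c, i, k, l}  B6 = {b, c, f, k, l}  B7 = {b, e, f, k, l}  B8 = {b, e, h, k, l}
Tree: B1–B2, B2–B3, B2–B4, B2–B5, B3–B6, B6–B7, B7–B8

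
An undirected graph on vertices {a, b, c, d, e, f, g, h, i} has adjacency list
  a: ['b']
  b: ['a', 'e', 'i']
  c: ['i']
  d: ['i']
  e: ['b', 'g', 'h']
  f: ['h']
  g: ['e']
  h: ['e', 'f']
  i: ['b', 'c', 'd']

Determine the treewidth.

1

A width-1 tree decomposition is:
Bags: B1 = {b, i}  B2 = {c, i}  B3 = {b, e}  B4 = {a, b}  B5 = {d, i}  B6 = {e, h}  B7 = {f, h}  B8 = {e, g}
Tree: B1–B2, B1–B3, B1–B4, B1–B5, B3–B6, B6–B7, B6–B8
Each bag holds 2 vertices, so the decomposition has width 1, which upper-bounds the treewidth. Since G has at least one edge (e.g. i–b), it is not an edgeless graph, so tw(G) ≥ 1. Therefore the treewidth is 1.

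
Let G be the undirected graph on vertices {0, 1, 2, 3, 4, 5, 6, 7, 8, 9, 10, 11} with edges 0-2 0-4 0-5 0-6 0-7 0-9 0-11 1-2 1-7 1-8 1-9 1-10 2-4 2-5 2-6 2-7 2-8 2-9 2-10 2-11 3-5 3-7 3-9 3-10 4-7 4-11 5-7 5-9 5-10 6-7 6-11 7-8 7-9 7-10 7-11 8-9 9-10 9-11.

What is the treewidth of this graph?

A width-4 tree decomposition is:
Bags: B1 = {0, 2, 7, 9, 11}  B2 = {0, 2, 5, 7, 9}  B3 = {2, 5, 7, 9, 10}  B4 = {1, 2, 7, 9, 10}  B5 = {1, 2, 7, 8, 9}  B6 = {3, 5, 7, 9, 10}  B7 = {0, 2, 6, 7, 11}  B8 = {0, 2, 4, 7, 11}
Tree: B1–B2, B2–B3, B3–B4, B4–B5, B3–B6, B1–B7, B7–B8
Each bag holds 5 vertices, so the decomposition has width 4, which upper-bounds the treewidth. For the lower bound, the 5 vertices {0, 2, 7, 9, 11} are pairwise adjacent, and any tree decomposition puts a clique entirely inside one bag — forcing width ≥ 4. Hence tw(G) = 4 exactly.

4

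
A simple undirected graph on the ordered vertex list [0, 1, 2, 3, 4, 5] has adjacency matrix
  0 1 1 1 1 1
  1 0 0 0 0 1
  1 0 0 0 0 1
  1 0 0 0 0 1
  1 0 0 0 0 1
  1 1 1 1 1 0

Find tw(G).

A width-2 tree decomposition is:
Bags: B1 = {0, 3, 5}  B2 = {0, 4, 5}  B3 = {0, 1, 5}  B4 = {0, 2, 5}
Tree: B1–B2, B1–B3, B1–B4
The largest bag has 3 vertices, giving width 2; this decomposition certifies tw(G) ≤ 2. Conversely, {0, 1, 5} is a clique of size 3, and the vertices of any clique must share a bag in every tree decomposition; so some bag has ≥ 3 vertices and tw(G) ≥ 2. Hence tw(G) = 2 exactly.

2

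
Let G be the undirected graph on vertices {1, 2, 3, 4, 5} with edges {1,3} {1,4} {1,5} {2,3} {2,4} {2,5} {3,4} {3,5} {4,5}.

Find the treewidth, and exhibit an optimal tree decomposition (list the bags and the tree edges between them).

The largest bag has 4 vertices, giving width 3; this decomposition certifies tw(G) ≤ 3. Conversely, {1, 3, 4, 5} is a clique of size 4, and the vertices of any clique must share a bag in every tree decomposition; so some bag has ≥ 4 vertices and tw(G) ≥ 3. Combining the bounds, tw(G) = 3.

Treewidth 3.
Bags: B1 = {1, 3, 4, 5}  B2 = {2, 3, 4, 5}
Tree: B1–B2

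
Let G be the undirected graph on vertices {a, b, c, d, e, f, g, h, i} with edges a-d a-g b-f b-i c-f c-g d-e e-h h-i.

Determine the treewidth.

2

A width-2 tree decomposition is:
Bags: B1 = {c, f, g}  B2 = {a, f, g}  B3 = {a, d, f}  B4 = {d, e, f}  B5 = {e, f, h}  B6 = {f, h, i}  B7 = {b, f, i}
Tree: B1–B2, B2–B3, B3–B4, B4–B5, B5–B6, B6–B7
Every bag has size at most 3, so the width is 3 − 1 = 2 and tw(G) ≤ 2. The edges f–c–g–a–d–e–h–i–b–f form a cycle, so G is not a tree and its treewidth is at least 2. The upper and lower bounds meet at 2, so that is the treewidth.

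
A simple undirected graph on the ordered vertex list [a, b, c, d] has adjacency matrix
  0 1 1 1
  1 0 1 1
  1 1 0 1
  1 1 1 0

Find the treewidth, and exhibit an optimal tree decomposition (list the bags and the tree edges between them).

With just one bag of size 4, the width is 4 − 1 = 3, so tw(G) ≤ 3. Conversely, {a, b, c, d} is a clique of size 4, and the vertices of any clique must share a bag in every tree decomposition; so some bag has ≥ 4 vertices and tw(G) ≥ 3. Hence tw(G) = 3 exactly.

Treewidth 3.
Bags: B1 = {a, b, c, d}
Tree: (single bag)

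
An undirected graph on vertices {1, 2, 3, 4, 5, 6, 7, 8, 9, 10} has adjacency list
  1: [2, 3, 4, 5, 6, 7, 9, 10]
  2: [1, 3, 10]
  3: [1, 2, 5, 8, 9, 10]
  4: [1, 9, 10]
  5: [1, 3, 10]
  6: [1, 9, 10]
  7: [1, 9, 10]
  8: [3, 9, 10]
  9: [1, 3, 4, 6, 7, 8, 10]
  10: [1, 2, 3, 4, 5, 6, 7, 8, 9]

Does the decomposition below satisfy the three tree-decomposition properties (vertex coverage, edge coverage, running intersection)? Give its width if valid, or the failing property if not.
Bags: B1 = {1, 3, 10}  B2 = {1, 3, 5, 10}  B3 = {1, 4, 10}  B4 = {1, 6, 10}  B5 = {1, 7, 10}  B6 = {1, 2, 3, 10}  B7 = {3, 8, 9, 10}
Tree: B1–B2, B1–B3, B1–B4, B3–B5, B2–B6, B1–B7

No — edge (9,1) lies in no bag.

A tree decomposition must satisfy three properties: every vertex lies in some bag; for every edge, both endpoints lie together in some bag; and for every vertex, the bags containing it form a connected subtree. Here edge (9,1) lies in no bag, so the decomposition is invalid.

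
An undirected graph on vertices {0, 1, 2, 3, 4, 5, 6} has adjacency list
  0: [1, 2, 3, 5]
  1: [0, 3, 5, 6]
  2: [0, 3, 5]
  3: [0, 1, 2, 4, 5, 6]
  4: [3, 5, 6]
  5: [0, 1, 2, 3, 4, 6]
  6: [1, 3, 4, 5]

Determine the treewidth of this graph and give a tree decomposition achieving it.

Treewidth 3.
One optimal decomposition is:
Bags: B1 = {0, 1, 3, 5}  B2 = {1, 3, 5, 6}  B3 = {0, 2, 3, 5}  B4 = {3, 4, 5, 6}
Tree: B1–B2, B1–B3, B2–B4

Each bag holds 4 vertices, so the decomposition has width 3, which upper-bounds the treewidth. For the lower bound, the 4 vertices {0, 1, 3, 5} are pairwise adjacent, and any tree decomposition puts a clique entirely inside one bag — forcing width ≥ 3. Therefore the treewidth is 3.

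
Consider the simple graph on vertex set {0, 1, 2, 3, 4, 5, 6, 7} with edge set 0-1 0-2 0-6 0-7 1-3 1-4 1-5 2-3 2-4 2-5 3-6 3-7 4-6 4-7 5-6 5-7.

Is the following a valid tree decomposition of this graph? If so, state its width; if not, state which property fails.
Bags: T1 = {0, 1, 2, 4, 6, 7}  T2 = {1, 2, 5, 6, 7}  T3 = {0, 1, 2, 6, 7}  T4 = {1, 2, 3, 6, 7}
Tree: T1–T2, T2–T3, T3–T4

A tree decomposition must satisfy three properties: every vertex lies in some bag; for every edge, both endpoints lie together in some bag; and for every vertex, the bags containing it form a connected subtree. Here bags containing vertex 0 are not connected in the tree, so the decomposition is invalid.

No — bags containing vertex 0 are not connected in the tree.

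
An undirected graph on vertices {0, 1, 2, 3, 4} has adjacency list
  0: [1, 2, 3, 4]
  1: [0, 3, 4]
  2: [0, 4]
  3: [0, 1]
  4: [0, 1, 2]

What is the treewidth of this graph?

A width-2 tree decomposition is:
Bags: B1 = {0, 1, 4}  B2 = {0, 2, 4}  B3 = {0, 1, 3}
Tree: B1–B2, B1–B3
Every bag has size at most 3, so the width is 3 − 1 = 2 and tw(G) ≤ 2. On the other hand G contains the 3-clique {0, 1, 3}. A clique must lie in a single bag of any decomposition, so no decomposition can have width below 2. The upper and lower bounds meet at 2, so that is the treewidth.

2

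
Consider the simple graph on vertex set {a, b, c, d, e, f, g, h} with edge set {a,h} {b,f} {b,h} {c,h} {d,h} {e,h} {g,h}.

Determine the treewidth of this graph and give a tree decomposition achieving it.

Every bag has size at most 2, so the width is 2 − 1 = 1 and tw(G) ≤ 1. Any graph with an edge has treewidth ≥ 1, and G has the edge g–h. Therefore the treewidth is 1.

Treewidth 1.
One such decomposition:
Bags: B1 = {g, h}  B2 = {b, h}  B3 = {b, f}  B4 = {d, h}  B5 = {a, h}  B6 = {c, h}  B7 = {e, h}
Tree: B1–B2, B2–B3, B2–B4, B1–B5, B5–B6, B6–B7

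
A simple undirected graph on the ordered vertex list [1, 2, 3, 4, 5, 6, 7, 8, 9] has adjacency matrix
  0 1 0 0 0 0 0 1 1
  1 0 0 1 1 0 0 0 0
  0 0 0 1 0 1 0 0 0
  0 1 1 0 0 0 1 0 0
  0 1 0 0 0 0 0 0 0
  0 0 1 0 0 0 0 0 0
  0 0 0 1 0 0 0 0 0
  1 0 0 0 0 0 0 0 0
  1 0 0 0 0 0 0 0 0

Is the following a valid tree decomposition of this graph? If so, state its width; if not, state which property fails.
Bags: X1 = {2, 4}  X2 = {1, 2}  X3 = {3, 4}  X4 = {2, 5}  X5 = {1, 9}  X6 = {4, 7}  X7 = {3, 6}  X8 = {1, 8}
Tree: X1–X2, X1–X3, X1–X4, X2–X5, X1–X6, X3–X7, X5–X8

Yes; width 1.

Checking the three conditions: (i) the bags cover all of {1, 2, 3, 4, 5, 6, 7, 8, 9}; (ii) for each edge, some bag contains both endpoints; (iii) the bags containing any fixed vertex form a subtree. All hold, so the decomposition is valid with width 2 − 1 = 1.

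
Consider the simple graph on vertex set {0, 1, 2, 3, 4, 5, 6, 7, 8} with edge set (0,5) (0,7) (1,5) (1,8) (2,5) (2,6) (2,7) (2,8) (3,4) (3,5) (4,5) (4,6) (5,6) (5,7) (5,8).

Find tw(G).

A width-2 tree decomposition is:
Bags: B1 = {2, 5, 7}  B2 = {2, 5, 8}  B3 = {1, 5, 8}  B4 = {2, 5, 6}  B5 = {0, 5, 7}  B6 = {4, 5, 6}  B7 = {3, 4, 5}
Tree: B1–B2, B2–B3, B1–B4, B1–B5, B4–B6, B6–B7
Each bag holds 3 vertices, so the decomposition has width 2, which upper-bounds the treewidth. On the other hand G contains the 3-clique {0, 5, 7}. A clique must lie in a single bag of any decomposition, so no decomposition can have width below 2. The upper and lower bounds meet at 2, so that is the treewidth.

2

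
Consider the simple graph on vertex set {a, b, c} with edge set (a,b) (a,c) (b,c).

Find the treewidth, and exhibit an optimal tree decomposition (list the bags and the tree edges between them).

Treewidth 2.
One optimal decomposition is:
Bags: B1 = {a, b, c}
Tree: (single bag)

A single bag containing all 3 vertices is trivially a valid decomposition of width 2. Conversely, {a, b, c} is a clique of size 3, and the vertices of any clique must share a bag in every tree decomposition; so some bag has ≥ 3 vertices and tw(G) ≥ 2. Hence tw(G) = 2 exactly.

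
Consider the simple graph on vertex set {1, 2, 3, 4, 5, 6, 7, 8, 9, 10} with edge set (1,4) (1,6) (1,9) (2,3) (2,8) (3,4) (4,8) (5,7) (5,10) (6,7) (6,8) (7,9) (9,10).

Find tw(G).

2

A width-2 tree decomposition is:
Bags: B1 = {2, 3, 4}  B2 = {2, 4, 8}  B3 = {1, 4, 8}  B4 = {1, 6, 8}  B5 = {1, 6, 9}  B6 = {6, 7, 9}  B7 = {7, 9, 10}  B8 = {5, 7, 10}
Tree: B1–B2, B2–B3, B3–B4, B4–B5, B5–B6, B6–B7, B7–B8
Each bag holds 3 vertices, so the decomposition has width 2, which upper-bounds the treewidth. The edges 3–2–8–4–3 form a cycle, so G is not a tree and its treewidth is at least 2. Combining the bounds, tw(G) = 2.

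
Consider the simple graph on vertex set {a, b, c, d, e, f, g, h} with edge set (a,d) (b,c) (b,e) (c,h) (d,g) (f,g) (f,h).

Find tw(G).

1

A width-1 tree decomposition is:
Bags: B1 = {a, d}  B2 = {d, g}  B3 = {f, g}  B4 = {f, h}  B5 = {c, h}  B6 = {b, c}  B7 = {b, e}
Tree: B1–B2, B2–B3, B3–B4, B4–B5, B5–B6, B6–B7
Every bag has size at most 2, so the width is 2 − 1 = 1 and tw(G) ≤ 1. Any graph with an edge has treewidth ≥ 1, and G has the edge a–d. The upper and lower bounds meet at 1, so that is the treewidth.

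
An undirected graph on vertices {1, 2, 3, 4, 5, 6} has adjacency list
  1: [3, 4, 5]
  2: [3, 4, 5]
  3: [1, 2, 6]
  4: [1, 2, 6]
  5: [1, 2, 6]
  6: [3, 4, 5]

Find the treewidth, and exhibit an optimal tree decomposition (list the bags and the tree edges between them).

Treewidth 3.
One optimal decomposition is:
Bags: B1 = {1, 2, 4, 6}  B2 = {1, 2, 5, 6}  B3 = {1, 2, 3, 6}
Tree: B1–B2, B2–B3

The largest bag has 4 vertices, giving width 3; this decomposition certifies tw(G) ≤ 3. For the lower bound: the 4 vertex sets {1,4}, {5,6}, {2}, {3} are disjoint, each induces a connected subgraph, and every pair is joined by at least one edge of G. Contracting each set to a single vertex therefore yields K_{4} as a minor, and since treewidth is minor-monotone, tw(G) ≥ tw(K_{4}) = 3. Combining the bounds, tw(G) = 3.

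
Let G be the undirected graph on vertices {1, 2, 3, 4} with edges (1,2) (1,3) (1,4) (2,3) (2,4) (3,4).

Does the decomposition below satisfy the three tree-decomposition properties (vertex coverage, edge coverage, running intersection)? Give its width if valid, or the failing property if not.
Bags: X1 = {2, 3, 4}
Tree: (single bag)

No — vertex 1 appears in no bag.

A tree decomposition must satisfy three properties: every vertex lies in some bag; for every edge, both endpoints lie together in some bag; and for every vertex, the bags containing it form a connected subtree. Here vertex 1 appears in no bag, so the decomposition is invalid.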